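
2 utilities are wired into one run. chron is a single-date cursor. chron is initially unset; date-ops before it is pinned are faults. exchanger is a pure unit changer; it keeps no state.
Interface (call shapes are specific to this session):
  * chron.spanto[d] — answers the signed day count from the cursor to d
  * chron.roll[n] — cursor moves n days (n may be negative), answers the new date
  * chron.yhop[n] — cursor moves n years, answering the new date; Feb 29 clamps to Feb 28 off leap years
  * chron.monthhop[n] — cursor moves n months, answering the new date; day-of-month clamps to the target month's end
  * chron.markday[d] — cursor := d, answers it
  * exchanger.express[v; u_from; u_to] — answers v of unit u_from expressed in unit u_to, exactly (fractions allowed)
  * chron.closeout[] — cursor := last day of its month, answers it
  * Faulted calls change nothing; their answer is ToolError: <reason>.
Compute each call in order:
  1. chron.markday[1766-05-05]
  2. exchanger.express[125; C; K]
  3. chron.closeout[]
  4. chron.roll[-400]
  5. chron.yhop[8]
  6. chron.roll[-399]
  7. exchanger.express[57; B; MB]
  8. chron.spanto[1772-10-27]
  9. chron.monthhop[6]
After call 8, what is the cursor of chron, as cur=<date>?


Answer: cur=1772-03-23

Derivation:
Do: markday[d: 1766-05-05]
See: 1766-05-05
Do: express[v: 125; u_from: C; u_to: K]
See: 7963/20
Do: closeout[]
See: 1766-05-31
Do: roll[n: -400]
See: 1765-04-26
Do: yhop[n: 8]
See: 1773-04-26
Do: roll[n: -399]
See: 1772-03-23
Do: express[v: 57; u_from: B; u_to: MB]
See: 57/1000000
Do: spanto[d: 1772-10-27]
See: 218
Do: monthhop[n: 6]
See: 1772-09-23


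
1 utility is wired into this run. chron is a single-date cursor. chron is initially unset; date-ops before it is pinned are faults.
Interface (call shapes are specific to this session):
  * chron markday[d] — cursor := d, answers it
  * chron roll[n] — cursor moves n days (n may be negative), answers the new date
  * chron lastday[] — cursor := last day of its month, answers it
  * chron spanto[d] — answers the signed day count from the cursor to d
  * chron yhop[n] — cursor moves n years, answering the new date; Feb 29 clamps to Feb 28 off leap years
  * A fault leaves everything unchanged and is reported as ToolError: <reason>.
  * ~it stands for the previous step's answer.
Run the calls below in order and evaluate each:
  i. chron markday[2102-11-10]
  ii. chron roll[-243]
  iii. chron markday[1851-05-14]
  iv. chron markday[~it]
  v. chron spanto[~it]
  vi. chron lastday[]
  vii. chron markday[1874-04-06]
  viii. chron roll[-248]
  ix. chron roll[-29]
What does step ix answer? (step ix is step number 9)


Answer: 1873-07-03

Derivation:
→ chron markday(d='2102-11-10')
← 2102-11-10
→ chron roll(n='-243')
← 2102-03-12
→ chron markday(d='1851-05-14')
← 1851-05-14
→ chron markday(d='~it')
← 1851-05-14
→ chron spanto(d='~it')
← 0
→ chron lastday()
← 1851-05-31
→ chron markday(d='1874-04-06')
← 1874-04-06
→ chron roll(n='-248')
← 1873-08-01
→ chron roll(n='-29')
← 1873-07-03


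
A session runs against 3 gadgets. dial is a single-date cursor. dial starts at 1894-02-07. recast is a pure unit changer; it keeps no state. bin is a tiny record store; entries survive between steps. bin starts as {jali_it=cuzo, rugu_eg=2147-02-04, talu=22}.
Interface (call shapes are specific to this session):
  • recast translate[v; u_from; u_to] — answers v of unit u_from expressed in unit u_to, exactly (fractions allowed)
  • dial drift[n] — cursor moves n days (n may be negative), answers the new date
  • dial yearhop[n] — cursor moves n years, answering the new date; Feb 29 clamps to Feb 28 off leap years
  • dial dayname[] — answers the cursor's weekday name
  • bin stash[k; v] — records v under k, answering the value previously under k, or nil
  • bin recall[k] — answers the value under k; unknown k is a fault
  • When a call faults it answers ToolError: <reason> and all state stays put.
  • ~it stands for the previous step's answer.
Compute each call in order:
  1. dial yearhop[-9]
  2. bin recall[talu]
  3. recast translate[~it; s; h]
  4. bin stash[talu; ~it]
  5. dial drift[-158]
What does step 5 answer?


Answer: 1884-09-02

Derivation:
-- 1. dial yearhop(n→-9) => 1885-02-07
-- 2. bin recall(k→talu) => 22
-- 3. recast translate(v→~it, u_from→s, u_to→h) => 11/1800
-- 4. bin stash(k→talu, v→~it) => 22
-- 5. dial drift(n→-158) => 1884-09-02


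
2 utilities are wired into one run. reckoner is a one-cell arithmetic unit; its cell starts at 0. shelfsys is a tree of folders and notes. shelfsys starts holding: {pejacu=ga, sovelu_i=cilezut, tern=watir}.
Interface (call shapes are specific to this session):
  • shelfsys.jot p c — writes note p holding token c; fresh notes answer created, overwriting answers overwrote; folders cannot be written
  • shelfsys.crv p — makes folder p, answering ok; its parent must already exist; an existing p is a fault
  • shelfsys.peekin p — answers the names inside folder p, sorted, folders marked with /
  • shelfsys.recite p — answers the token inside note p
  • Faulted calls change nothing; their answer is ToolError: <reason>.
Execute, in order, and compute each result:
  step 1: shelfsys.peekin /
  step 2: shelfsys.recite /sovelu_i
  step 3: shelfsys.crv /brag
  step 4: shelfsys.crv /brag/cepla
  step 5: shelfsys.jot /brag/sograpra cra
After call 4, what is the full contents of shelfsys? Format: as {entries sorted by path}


Answer: {brag/, brag/cepla/, pejacu=ga, sovelu_i=cilezut, tern=watir}

Derivation:
==> peekin(p→/)
<== [pejacu, sovelu_i, tern]
==> recite(p→/sovelu_i)
<== cilezut
==> crv(p→/brag)
<== ok
==> crv(p→/brag/cepla)
<== ok
==> jot(p→/brag/sograpra, c→cra)
<== created


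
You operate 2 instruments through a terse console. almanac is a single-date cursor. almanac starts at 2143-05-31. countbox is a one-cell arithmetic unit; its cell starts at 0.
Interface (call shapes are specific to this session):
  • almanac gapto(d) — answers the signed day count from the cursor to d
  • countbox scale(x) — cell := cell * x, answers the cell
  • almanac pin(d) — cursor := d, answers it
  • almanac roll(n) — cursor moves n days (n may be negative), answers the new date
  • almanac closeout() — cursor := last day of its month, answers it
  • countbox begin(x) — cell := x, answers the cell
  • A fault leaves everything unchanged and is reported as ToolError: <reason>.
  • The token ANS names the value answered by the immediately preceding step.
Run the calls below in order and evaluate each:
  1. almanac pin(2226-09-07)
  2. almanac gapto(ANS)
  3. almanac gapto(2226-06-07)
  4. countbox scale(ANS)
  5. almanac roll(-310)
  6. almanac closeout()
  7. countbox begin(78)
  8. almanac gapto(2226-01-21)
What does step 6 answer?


Answer: 2225-11-30

Derivation:
>>> almanac pin d='2226-09-07'
:: 2226-09-07
>>> almanac gapto d='ANS'
:: 0
>>> almanac gapto d='2226-06-07'
:: -92
>>> countbox scale x='ANS'
:: 0
>>> almanac roll n='-310'
:: 2225-11-01
>>> almanac closeout
:: 2225-11-30
>>> countbox begin x='78'
:: 78
>>> almanac gapto d='2226-01-21'
:: 52


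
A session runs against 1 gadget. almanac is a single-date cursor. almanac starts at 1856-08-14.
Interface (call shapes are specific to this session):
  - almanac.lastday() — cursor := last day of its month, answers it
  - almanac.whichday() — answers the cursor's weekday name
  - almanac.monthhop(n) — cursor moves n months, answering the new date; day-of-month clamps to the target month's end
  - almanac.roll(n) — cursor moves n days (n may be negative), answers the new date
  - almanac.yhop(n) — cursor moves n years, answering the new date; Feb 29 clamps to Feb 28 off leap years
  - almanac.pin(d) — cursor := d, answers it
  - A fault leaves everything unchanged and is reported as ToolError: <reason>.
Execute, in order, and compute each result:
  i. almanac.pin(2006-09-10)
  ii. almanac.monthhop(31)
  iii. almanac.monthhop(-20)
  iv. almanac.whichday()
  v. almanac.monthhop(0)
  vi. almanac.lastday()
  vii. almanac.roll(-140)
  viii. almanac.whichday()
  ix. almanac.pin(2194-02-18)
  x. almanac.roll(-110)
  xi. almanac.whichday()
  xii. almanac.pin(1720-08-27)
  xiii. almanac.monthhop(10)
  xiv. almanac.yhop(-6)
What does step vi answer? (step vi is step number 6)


Answer: 2007-08-31

Derivation:
% pin(d: 2006-09-10) : 2006-09-10
% monthhop(n: 31) : 2009-04-10
% monthhop(n: -20) : 2007-08-10
% whichday() : Friday
% monthhop(n: 0) : 2007-08-10
% lastday() : 2007-08-31
% roll(n: -140) : 2007-04-13
% whichday() : Friday
% pin(d: 2194-02-18) : 2194-02-18
% roll(n: -110) : 2193-10-31
% whichday() : Thursday
% pin(d: 1720-08-27) : 1720-08-27
% monthhop(n: 10) : 1721-06-27
% yhop(n: -6) : 1715-06-27


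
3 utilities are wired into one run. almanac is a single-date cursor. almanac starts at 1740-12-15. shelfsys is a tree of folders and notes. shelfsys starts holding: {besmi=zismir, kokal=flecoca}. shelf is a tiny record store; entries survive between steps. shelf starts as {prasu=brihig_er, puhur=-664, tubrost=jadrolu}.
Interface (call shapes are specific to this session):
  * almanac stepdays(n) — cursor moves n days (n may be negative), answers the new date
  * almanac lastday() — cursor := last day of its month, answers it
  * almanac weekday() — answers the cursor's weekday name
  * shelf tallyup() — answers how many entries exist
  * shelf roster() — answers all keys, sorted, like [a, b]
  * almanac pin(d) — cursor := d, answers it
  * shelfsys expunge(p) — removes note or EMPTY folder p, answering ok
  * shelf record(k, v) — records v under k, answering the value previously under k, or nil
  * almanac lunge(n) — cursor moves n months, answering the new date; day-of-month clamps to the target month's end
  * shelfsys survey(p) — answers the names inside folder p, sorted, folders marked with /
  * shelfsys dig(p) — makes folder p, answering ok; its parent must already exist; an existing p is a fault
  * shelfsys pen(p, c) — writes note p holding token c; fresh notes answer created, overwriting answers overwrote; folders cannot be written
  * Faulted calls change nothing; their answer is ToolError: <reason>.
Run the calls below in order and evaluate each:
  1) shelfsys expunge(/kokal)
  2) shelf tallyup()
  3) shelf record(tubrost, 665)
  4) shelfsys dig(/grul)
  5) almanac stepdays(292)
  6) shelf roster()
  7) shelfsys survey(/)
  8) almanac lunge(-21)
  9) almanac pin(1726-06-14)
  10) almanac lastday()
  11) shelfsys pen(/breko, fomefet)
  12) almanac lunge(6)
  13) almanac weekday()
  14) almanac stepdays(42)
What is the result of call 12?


I use shelfsys expunge(p→/kokal), which returns ok.
Next I call shelf tallyup, which returns 3.
Next I call shelf record(k→tubrost, v→665), and get jadrolu.
Calling shelfsys dig(p→/grul), and observe ok.
Invoking almanac stepdays(n→292), and observe 1741-10-03.
I invoke shelf roster(), which returns [prasu, puhur, tubrost].
Now I run shelfsys survey(p→/), giving [besmi, grul/].
Then almanac lunge(n→-21), → 1740-01-03.
I invoke almanac pin(d→1726-06-14): 1726-06-14.
Invoking almanac lastday(), → 1726-06-30.
I call shelfsys pen(p→/breko, c→fomefet), — result: created.
I invoke almanac lunge(n→6), and see 1726-12-30.
Now I run almanac weekday(), yielding Monday.
I invoke almanac stepdays(n→42), → 1727-02-10.

Answer: 1726-12-30


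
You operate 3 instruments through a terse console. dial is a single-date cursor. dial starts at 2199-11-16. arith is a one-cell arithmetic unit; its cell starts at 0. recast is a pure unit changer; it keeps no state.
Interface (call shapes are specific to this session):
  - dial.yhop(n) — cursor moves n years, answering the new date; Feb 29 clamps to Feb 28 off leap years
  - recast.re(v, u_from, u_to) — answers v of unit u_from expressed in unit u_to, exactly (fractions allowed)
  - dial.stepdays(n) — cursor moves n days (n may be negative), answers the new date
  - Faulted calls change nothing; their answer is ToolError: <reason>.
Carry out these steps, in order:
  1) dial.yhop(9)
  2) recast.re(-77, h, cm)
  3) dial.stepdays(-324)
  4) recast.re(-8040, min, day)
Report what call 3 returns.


$ yhop n: 9
  2208-11-16
$ re v: -77 u_from: h u_to: cm
  ToolError: incompatible units
$ stepdays n: -324
  2207-12-28
$ re v: -8040 u_from: min u_to: day
  -67/12

Answer: 2207-12-28


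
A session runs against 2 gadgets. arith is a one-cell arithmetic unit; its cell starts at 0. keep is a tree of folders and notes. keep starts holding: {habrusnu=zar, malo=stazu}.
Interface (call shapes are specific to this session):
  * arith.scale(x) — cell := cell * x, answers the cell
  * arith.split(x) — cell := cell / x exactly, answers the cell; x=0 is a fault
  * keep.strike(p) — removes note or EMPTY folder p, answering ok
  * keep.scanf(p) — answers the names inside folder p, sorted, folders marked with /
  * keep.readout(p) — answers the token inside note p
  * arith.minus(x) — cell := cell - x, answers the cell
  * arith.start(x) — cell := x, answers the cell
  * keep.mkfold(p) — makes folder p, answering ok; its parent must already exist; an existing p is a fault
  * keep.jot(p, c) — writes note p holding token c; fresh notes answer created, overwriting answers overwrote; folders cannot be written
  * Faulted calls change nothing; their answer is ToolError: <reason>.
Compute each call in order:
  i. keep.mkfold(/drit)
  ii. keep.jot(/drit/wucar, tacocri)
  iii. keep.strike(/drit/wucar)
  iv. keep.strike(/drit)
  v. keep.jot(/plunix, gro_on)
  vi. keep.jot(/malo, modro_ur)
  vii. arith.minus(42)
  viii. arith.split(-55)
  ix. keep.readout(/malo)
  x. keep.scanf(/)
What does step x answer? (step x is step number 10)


! mkfold(/drit) == ok
! jot(/drit/wucar, tacocri) == created
! strike(/drit/wucar) == ok
! strike(/drit) == ok
! jot(/plunix, gro_on) == created
! jot(/malo, modro_ur) == overwrote
! minus(42) == -42
! split(-55) == 42/55
! readout(/malo) == modro_ur
! scanf(/) == [habrusnu, malo, plunix]

Answer: [habrusnu, malo, plunix]


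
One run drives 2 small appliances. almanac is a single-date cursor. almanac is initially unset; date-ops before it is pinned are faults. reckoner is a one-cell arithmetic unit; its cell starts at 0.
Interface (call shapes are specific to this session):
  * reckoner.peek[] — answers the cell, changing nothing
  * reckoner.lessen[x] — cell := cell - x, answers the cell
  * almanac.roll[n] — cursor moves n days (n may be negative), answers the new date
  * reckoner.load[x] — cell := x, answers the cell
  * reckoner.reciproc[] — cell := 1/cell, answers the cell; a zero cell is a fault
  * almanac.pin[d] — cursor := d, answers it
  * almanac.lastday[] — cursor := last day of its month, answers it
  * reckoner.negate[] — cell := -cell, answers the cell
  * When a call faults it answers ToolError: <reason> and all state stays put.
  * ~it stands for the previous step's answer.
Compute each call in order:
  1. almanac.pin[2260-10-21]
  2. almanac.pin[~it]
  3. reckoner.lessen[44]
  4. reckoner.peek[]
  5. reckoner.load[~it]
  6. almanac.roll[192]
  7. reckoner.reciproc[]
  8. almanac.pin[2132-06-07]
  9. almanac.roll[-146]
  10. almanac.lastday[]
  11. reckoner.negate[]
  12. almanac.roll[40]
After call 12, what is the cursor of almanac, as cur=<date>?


! 1. almanac.pin(d=2260-10-21) : 2260-10-21
! 2. almanac.pin(d=~it) : 2260-10-21
! 3. reckoner.lessen(x=44) : -44
! 4. reckoner.peek() : -44
! 5. reckoner.load(x=~it) : -44
! 6. almanac.roll(n=192) : 2261-05-01
! 7. reckoner.reciproc() : -1/44
! 8. almanac.pin(d=2132-06-07) : 2132-06-07
! 9. almanac.roll(n=-146) : 2132-01-13
! 10. almanac.lastday() : 2132-01-31
! 11. reckoner.negate() : 1/44
! 12. almanac.roll(n=40) : 2132-03-11

Answer: cur=2132-03-11


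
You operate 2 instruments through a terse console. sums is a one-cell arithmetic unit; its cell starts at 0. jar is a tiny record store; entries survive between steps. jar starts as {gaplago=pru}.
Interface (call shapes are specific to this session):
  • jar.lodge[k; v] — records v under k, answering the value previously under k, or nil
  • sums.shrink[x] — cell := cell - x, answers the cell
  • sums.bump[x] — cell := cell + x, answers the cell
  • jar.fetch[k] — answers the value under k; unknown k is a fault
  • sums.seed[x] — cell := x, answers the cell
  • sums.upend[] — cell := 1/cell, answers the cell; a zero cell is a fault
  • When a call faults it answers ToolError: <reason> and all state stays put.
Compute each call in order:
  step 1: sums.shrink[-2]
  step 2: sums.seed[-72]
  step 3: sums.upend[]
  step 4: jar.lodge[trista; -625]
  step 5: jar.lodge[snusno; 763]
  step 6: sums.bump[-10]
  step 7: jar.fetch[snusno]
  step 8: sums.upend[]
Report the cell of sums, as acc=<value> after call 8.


Act: sums.shrink[x: -2]
Obs: 2
Act: sums.seed[x: -72]
Obs: -72
Act: sums.upend[]
Obs: -1/72
Act: jar.lodge[k: trista; v: -625]
Obs: nil
Act: jar.lodge[k: snusno; v: 763]
Obs: nil
Act: sums.bump[x: -10]
Obs: -721/72
Act: jar.fetch[k: snusno]
Obs: 763
Act: sums.upend[]
Obs: -72/721

Answer: acc=-72/721


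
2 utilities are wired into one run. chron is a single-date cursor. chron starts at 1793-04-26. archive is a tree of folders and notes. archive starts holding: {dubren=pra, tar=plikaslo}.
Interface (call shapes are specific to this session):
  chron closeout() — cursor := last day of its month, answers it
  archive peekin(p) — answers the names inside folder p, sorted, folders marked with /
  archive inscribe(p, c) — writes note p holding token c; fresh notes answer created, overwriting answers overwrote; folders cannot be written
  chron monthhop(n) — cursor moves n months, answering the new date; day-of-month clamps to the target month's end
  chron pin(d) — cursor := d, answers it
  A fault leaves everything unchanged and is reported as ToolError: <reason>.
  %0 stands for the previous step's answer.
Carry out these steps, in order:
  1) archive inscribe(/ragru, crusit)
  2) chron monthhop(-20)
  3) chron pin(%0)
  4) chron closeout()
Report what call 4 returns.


Answer: 1791-08-31

Derivation:
# archive inscribe(p=/ragru, c=crusit) => created
# chron monthhop(n=-20) => 1791-08-26
# chron pin(d=%0) => 1791-08-26
# chron closeout() => 1791-08-31


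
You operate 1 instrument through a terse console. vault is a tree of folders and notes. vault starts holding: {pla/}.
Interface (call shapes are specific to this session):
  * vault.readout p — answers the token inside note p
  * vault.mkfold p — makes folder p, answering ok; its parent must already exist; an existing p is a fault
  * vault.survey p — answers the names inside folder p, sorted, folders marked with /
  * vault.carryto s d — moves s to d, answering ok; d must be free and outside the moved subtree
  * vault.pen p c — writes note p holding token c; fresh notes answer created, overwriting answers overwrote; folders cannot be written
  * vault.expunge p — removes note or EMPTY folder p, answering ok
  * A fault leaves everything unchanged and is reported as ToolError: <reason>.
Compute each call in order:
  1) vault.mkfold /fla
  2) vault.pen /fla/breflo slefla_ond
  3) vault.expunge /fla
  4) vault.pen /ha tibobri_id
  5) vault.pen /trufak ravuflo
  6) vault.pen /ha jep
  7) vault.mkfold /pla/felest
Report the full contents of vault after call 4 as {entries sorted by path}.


Answer: {fla/, fla/breflo=slefla_ond, ha=tibobri_id, pla/}

Derivation:
-- 1. vault.mkfold(p→/fla) -> ok
-- 2. vault.pen(p→/fla/breflo, c→slefla_ond) -> created
-- 3. vault.expunge(p→/fla) -> ToolError: not empty
-- 4. vault.pen(p→/ha, c→tibobri_id) -> created
-- 5. vault.pen(p→/trufak, c→ravuflo) -> created
-- 6. vault.pen(p→/ha, c→jep) -> overwrote
-- 7. vault.mkfold(p→/pla/felest) -> ok


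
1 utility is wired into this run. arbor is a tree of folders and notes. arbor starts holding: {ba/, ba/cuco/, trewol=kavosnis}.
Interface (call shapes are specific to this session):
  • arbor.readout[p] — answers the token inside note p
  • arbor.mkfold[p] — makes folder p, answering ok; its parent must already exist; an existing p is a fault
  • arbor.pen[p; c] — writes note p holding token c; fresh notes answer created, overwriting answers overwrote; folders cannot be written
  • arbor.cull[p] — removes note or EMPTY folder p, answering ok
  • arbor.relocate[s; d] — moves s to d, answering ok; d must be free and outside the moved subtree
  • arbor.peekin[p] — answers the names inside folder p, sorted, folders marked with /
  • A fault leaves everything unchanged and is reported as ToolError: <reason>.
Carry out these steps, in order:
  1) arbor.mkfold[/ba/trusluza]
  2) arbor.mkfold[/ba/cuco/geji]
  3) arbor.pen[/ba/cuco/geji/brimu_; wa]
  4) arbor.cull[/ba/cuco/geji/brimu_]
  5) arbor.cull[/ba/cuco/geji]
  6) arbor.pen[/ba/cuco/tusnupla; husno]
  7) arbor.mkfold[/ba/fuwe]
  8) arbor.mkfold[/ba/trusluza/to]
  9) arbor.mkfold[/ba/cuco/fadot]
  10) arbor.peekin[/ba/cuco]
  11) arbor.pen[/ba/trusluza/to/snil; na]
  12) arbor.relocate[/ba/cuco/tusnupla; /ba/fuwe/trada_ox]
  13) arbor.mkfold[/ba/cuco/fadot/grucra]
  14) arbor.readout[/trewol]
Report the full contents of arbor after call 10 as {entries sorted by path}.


Step: arbor.mkfold[/ba/trusluza]
Result: ok
Step: arbor.mkfold[/ba/cuco/geji]
Result: ok
Step: arbor.pen[/ba/cuco/geji/brimu_; wa]
Result: created
Step: arbor.cull[/ba/cuco/geji/brimu_]
Result: ok
Step: arbor.cull[/ba/cuco/geji]
Result: ok
Step: arbor.pen[/ba/cuco/tusnupla; husno]
Result: created
Step: arbor.mkfold[/ba/fuwe]
Result: ok
Step: arbor.mkfold[/ba/trusluza/to]
Result: ok
Step: arbor.mkfold[/ba/cuco/fadot]
Result: ok
Step: arbor.peekin[/ba/cuco]
Result: [fadot/, tusnupla]
Step: arbor.pen[/ba/trusluza/to/snil; na]
Result: created
Step: arbor.relocate[/ba/cuco/tusnupla; /ba/fuwe/trada_ox]
Result: ok
Step: arbor.mkfold[/ba/cuco/fadot/grucra]
Result: ok
Step: arbor.readout[/trewol]
Result: kavosnis

Answer: {ba/, ba/cuco/, ba/cuco/fadot/, ba/cuco/tusnupla=husno, ba/fuwe/, ba/trusluza/, ba/trusluza/to/, trewol=kavosnis}


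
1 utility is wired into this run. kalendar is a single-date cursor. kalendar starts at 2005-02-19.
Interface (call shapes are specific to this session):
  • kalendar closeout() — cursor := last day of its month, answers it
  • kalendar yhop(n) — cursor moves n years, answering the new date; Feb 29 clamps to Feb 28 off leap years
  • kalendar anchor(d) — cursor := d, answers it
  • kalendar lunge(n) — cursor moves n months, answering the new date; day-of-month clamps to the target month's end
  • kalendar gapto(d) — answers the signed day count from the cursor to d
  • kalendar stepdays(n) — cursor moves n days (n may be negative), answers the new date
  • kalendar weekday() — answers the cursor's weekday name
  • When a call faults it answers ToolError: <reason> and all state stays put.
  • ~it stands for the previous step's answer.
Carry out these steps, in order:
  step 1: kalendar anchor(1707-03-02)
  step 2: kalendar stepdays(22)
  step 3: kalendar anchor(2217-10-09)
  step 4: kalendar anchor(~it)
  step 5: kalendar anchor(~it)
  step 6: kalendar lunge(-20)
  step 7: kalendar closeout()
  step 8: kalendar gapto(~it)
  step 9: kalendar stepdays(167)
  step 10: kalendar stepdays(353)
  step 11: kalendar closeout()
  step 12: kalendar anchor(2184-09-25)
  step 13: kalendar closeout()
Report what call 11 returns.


> kalendar anchor d='1707-03-02'
  1707-03-02
> kalendar stepdays n='22'
  1707-03-24
> kalendar anchor d='2217-10-09'
  2217-10-09
> kalendar anchor d='~it'
  2217-10-09
> kalendar anchor d='~it'
  2217-10-09
> kalendar lunge n='-20'
  2216-02-09
> kalendar closeout
  2216-02-29
> kalendar gapto d='~it'
  0
> kalendar stepdays n='167'
  2216-08-14
> kalendar stepdays n='353'
  2217-08-02
> kalendar closeout
  2217-08-31
> kalendar anchor d='2184-09-25'
  2184-09-25
> kalendar closeout
  2184-09-30

Answer: 2217-08-31


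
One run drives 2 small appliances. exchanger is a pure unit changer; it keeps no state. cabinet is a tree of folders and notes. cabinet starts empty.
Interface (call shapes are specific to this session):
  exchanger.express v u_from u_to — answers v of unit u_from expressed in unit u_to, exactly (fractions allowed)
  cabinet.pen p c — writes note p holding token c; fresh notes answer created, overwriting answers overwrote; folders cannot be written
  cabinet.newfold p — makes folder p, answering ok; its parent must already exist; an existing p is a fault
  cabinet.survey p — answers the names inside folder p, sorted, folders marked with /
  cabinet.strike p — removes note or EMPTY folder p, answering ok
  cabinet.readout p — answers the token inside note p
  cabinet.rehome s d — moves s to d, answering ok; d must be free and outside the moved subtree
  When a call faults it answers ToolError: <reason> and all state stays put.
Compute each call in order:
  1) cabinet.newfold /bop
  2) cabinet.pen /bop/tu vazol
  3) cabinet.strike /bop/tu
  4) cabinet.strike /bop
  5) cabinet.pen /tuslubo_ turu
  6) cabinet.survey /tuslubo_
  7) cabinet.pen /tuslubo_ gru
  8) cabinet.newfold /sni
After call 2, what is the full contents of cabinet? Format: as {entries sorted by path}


Answer: {bop/, bop/tu=vazol}

Derivation:
;; 1. cabinet.newfold(p→/bop) : ok
;; 2. cabinet.pen(p→/bop/tu, c→vazol) : created
;; 3. cabinet.strike(p→/bop/tu) : ok
;; 4. cabinet.strike(p→/bop) : ok
;; 5. cabinet.pen(p→/tuslubo_, c→turu) : created
;; 6. cabinet.survey(p→/tuslubo_) : ToolError: not a directory
;; 7. cabinet.pen(p→/tuslubo_, c→gru) : overwrote
;; 8. cabinet.newfold(p→/sni) : ok


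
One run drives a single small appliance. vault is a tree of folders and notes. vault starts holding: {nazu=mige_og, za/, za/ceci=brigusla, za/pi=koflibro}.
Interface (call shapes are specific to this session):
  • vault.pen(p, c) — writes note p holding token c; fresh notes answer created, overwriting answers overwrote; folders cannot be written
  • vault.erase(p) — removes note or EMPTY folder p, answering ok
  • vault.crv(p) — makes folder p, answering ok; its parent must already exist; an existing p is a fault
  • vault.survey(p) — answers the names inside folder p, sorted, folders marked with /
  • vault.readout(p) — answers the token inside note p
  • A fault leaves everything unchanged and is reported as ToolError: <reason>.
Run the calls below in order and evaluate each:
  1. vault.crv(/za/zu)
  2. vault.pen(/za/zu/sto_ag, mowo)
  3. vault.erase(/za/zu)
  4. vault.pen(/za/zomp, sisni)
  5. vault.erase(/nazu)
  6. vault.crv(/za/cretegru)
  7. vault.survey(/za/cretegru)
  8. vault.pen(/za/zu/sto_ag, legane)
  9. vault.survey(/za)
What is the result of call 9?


Answer: [ceci, cretegru/, pi, zomp, zu/]

Derivation:
Act: vault.crv[p: /za/zu]
Obs: ok
Act: vault.pen[p: /za/zu/sto_ag; c: mowo]
Obs: created
Act: vault.erase[p: /za/zu]
Obs: ToolError: not empty
Act: vault.pen[p: /za/zomp; c: sisni]
Obs: created
Act: vault.erase[p: /nazu]
Obs: ok
Act: vault.crv[p: /za/cretegru]
Obs: ok
Act: vault.survey[p: /za/cretegru]
Obs: []
Act: vault.pen[p: /za/zu/sto_ag; c: legane]
Obs: overwrote
Act: vault.survey[p: /za]
Obs: [ceci, cretegru/, pi, zomp, zu/]


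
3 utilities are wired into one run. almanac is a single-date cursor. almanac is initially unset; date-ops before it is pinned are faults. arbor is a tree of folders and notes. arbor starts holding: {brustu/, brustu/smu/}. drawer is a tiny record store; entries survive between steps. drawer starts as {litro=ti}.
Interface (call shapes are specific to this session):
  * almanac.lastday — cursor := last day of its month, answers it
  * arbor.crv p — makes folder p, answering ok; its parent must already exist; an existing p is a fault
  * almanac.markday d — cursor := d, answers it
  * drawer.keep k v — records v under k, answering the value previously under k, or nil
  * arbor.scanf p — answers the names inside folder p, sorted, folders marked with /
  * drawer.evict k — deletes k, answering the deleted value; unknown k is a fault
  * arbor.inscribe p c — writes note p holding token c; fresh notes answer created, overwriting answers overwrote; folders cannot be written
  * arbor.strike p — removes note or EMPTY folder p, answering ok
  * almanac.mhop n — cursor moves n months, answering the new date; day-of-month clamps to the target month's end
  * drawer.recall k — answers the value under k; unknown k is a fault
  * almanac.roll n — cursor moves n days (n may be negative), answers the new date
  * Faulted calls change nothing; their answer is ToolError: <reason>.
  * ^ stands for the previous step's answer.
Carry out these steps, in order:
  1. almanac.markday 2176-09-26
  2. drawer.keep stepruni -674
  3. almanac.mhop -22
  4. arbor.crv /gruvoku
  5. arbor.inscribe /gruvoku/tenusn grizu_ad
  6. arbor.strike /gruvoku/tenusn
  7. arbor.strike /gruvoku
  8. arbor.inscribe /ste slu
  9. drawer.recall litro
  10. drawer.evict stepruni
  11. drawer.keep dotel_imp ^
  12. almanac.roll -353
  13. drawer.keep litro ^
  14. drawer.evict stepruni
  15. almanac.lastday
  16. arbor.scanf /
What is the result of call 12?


Next I call markday with d='2176-09-26', → 2176-09-26.
Calling keep with k='stepruni', v='-674', giving nil.
I run mhop with n='-22', yielding 2174-11-26.
Using crv with p='/gruvoku', and see ok.
Now I run inscribe with p='/gruvoku/tenusn', c='grizu_ad': created.
I use strike with p='/gruvoku/tenusn': ok.
Then strike with p='/gruvoku', and see ok.
Using inscribe with p='/ste', c='slu', yielding created.
Next I call recall with k='litro', and observe ti.
Then evict with k='stepruni', and observe -674.
Next I call keep with k='dotel_imp', v='^', which returns nil.
Using roll with n='-353', — result: 2173-12-08.
Calling keep with k='litro', v='^', and get ti.
Invoking evict with k='stepruni', and observe ToolError: no such key stepruni.
Using lastday, and see 2173-12-31.
I try scanf with p='/', yielding [brustu/, ste].

Answer: 2173-12-08


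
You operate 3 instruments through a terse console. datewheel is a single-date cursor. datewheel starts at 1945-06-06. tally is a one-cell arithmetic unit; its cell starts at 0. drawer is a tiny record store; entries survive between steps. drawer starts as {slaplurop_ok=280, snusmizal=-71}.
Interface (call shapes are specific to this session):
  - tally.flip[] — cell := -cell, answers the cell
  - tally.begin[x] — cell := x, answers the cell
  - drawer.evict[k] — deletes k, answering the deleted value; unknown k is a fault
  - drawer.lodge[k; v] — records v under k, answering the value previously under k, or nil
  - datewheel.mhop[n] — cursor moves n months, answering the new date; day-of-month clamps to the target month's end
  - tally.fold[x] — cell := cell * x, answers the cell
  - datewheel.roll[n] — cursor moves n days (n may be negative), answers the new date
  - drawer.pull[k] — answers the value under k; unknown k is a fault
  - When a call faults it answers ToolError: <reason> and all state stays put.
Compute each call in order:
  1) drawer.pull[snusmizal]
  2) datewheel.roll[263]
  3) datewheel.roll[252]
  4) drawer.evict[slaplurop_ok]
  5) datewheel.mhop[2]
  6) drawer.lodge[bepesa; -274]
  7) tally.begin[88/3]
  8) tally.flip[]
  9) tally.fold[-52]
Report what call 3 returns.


Answer: 1946-11-03

Derivation:
I try pull on k=snusmizal, and see -71.
Invoking roll on n=263, giving 1946-02-24.
I run roll on n=252, and see 1946-11-03.
Calling evict on k=slaplurop_ok, which returns 280.
Using mhop on n=2, yielding 1947-01-03.
Calling lodge on k=bepesa, v=-274: nil.
I call begin on x=88/3, which returns 88/3.
Now I run flip(), which returns -88/3.
I run fold on x=-52, — result: 4576/3.


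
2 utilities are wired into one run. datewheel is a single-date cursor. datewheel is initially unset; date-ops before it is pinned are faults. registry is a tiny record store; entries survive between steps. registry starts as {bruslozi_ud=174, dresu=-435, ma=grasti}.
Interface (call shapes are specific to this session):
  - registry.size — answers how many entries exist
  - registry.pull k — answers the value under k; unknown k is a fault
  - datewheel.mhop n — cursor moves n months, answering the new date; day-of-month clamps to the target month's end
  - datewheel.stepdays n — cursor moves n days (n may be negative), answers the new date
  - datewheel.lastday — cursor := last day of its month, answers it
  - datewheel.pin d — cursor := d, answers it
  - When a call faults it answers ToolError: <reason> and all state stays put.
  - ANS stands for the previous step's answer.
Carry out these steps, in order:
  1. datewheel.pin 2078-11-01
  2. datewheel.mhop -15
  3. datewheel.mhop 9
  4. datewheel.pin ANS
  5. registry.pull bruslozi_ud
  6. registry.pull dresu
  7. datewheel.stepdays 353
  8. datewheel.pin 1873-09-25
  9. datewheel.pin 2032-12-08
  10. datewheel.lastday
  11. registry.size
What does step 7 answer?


I call pin using d=2078-11-01, giving 2078-11-01.
Now I run mhop using n=-15, — result: 2077-08-01.
Using mhop using n=9, yielding 2078-05-01.
Then pin using d=ANS: 2078-05-01.
Then pull using k=bruslozi_ud, — result: 174.
I try pull using k=dresu, — result: -435.
I use stepdays using n=353, yielding 2079-04-19.
Now I run pin using d=1873-09-25, which returns 1873-09-25.
I call pin using d=2032-12-08, giving 2032-12-08.
Calling lastday(), → 2032-12-31.
I try size(), yielding 3.

Answer: 2079-04-19


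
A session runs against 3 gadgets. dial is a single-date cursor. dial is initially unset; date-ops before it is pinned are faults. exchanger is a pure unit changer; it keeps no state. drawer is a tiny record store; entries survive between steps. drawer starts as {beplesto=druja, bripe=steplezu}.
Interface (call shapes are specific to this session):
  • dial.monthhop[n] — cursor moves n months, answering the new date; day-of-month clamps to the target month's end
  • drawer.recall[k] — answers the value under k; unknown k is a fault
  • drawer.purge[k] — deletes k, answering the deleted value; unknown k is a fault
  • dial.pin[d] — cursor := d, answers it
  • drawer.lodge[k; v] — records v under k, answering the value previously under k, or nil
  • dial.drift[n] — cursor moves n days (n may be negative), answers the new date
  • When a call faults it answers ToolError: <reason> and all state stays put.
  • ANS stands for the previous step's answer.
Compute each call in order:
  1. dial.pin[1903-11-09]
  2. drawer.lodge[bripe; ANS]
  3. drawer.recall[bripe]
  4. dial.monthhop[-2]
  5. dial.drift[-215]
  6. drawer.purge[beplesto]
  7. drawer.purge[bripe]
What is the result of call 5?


Answer: 1903-02-06

Derivation:
-- dial.pin(1903-11-09) ~> 1903-11-09
-- drawer.lodge(bripe, ANS) ~> steplezu
-- drawer.recall(bripe) ~> 1903-11-09
-- dial.monthhop(-2) ~> 1903-09-09
-- dial.drift(-215) ~> 1903-02-06
-- drawer.purge(beplesto) ~> druja
-- drawer.purge(bripe) ~> 1903-11-09


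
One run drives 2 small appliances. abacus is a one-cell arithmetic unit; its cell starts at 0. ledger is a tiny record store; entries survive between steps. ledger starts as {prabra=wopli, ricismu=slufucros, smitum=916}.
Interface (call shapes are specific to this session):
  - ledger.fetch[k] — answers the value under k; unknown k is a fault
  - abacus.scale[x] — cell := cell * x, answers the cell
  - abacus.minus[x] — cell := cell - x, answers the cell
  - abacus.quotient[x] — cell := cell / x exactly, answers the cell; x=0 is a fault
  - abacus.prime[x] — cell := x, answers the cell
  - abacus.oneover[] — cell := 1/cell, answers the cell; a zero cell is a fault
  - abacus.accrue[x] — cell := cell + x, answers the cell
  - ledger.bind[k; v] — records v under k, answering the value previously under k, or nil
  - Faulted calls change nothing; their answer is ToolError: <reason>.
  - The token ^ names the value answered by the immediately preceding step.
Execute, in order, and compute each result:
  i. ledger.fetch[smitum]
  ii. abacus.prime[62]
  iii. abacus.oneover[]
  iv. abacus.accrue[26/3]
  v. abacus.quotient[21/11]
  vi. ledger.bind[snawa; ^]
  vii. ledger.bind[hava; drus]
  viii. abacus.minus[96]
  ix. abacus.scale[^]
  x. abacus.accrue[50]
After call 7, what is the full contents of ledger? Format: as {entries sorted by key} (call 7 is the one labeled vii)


-> fetch(k='smitum')
<- 916
-> prime(x='62')
<- 62
-> oneover()
<- 1/62
-> accrue(x='26/3')
<- 1615/186
-> quotient(x='21/11')
<- 17765/3906
-> bind(k='snawa', v='^')
<- nil
-> bind(k='hava', v='drus')
<- nil
-> minus(x='96')
<- -357211/3906
-> scale(x='^')
<- 127599698521/15256836
-> accrue(x='50')
<- 128362540321/15256836

Answer: {hava=drus, prabra=wopli, ricismu=slufucros, smitum=916, snawa=17765/3906}


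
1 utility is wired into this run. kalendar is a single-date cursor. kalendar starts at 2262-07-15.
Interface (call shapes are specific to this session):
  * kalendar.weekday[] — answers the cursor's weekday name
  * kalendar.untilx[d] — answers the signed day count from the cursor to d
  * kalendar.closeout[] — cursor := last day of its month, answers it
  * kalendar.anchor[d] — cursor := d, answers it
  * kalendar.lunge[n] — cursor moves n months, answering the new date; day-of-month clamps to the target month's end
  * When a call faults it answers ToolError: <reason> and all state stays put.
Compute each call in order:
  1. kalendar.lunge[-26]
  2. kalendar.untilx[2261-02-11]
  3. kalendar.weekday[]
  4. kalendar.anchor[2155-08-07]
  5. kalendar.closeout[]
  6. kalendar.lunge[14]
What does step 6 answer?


! 1. kalendar.lunge(n=-26) : 2260-05-15
! 2. kalendar.untilx(d=2261-02-11) : 272
! 3. kalendar.weekday() : Tuesday
! 4. kalendar.anchor(d=2155-08-07) : 2155-08-07
! 5. kalendar.closeout() : 2155-08-31
! 6. kalendar.lunge(n=14) : 2156-10-31

Answer: 2156-10-31


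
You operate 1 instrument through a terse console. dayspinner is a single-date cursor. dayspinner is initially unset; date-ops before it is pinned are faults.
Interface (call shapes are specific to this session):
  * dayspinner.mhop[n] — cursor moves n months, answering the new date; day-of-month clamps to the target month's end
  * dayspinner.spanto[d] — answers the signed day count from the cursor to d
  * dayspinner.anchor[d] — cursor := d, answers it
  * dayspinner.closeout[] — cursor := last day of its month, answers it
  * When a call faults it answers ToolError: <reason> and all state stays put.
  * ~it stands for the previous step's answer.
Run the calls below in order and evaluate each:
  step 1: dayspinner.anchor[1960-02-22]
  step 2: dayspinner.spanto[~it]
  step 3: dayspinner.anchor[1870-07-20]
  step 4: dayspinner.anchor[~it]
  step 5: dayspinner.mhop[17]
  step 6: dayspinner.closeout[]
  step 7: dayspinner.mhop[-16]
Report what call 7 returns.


Answer: 1870-08-31

Derivation:
→ anchor(d='1960-02-22')
← 1960-02-22
→ spanto(d='~it')
← 0
→ anchor(d='1870-07-20')
← 1870-07-20
→ anchor(d='~it')
← 1870-07-20
→ mhop(n='17')
← 1871-12-20
→ closeout()
← 1871-12-31
→ mhop(n='-16')
← 1870-08-31


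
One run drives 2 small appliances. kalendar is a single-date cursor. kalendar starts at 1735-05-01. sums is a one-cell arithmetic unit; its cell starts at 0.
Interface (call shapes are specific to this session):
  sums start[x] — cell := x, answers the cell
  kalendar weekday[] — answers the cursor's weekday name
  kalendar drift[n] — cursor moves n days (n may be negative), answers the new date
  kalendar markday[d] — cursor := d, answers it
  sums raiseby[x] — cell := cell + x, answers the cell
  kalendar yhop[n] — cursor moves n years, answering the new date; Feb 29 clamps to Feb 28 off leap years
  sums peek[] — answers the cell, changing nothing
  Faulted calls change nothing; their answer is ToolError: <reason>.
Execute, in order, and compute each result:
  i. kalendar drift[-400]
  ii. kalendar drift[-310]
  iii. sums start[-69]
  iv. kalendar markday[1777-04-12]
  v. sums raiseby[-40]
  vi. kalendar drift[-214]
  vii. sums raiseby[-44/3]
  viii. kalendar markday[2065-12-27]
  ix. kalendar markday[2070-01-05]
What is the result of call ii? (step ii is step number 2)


Answer: 1733-05-21

Derivation:
~$ kalendar drift n→-400
[out] 1734-03-27
~$ kalendar drift n→-310
[out] 1733-05-21
~$ sums start x→-69
[out] -69
~$ kalendar markday d→1777-04-12
[out] 1777-04-12
~$ sums raiseby x→-40
[out] -109
~$ kalendar drift n→-214
[out] 1776-09-10
~$ sums raiseby x→-44/3
[out] -371/3
~$ kalendar markday d→2065-12-27
[out] 2065-12-27
~$ kalendar markday d→2070-01-05
[out] 2070-01-05
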